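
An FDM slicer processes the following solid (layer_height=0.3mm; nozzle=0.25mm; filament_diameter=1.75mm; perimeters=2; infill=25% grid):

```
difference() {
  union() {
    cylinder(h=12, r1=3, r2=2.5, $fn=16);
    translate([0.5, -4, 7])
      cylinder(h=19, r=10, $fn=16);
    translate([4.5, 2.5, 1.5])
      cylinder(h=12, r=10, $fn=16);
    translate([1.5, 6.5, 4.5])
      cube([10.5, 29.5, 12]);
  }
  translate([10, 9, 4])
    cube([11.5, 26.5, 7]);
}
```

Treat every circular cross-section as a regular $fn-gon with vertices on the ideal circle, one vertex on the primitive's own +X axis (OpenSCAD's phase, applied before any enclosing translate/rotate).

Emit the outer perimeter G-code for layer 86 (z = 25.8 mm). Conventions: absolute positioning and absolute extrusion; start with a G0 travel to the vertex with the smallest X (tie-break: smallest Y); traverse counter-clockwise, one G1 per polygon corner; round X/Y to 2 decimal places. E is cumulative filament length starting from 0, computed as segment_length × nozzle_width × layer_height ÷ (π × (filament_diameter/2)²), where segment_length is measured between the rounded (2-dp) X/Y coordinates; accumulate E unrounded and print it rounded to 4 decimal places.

At z = 25.8 mm: the cone is absent (z outside [0, 12]); the cylinder at (0.5, -4): section is a regular 16-gon, circumradius r=10; the cylinder at (4.5, 2.5) is absent (z outside [1.5, 13.5]); the cube at (1.5, 6.5) is not intersected at this z (z outside [4.5, 16.5]); Taking the union: only the r=10 cylinder at (0.5, -4) is present, so the union is just that shape — 1 connected region; the cube at (10, 9) is absent (z outside [4, 11]); Taking the first minus the rest: none of the subtracted shapes is present at this height, so the result so far is unchanged — 1 connected region. The outline is a single polygon with 16 vertices. Extrusion per mm of travel: 0.25 × 0.3 / (π × 0.875²) = 0.031181. Accumulating E over each segment gives final E = 1.9468.

G0 X-9.50 Y-4.00 Z25.80
G1 X-8.74 Y-7.83 E0.1218
G1 X-6.57 Y-11.07 E0.2433
G1 X-3.33 Y-13.24 E0.3649
G1 X0.50 Y-14.00 E0.4867
G1 X4.33 Y-13.24 E0.6084
G1 X7.57 Y-11.07 E0.7300
G1 X9.74 Y-7.83 E0.8516
G1 X10.50 Y-4.00 E0.9734
G1 X9.74 Y-0.17 E1.0951
G1 X7.57 Y3.07 E1.2167
G1 X4.33 Y5.24 E1.3383
G1 X0.50 Y6.00 E1.4601
G1 X-3.33 Y5.24 E1.5818
G1 X-6.57 Y3.07 E1.7034
G1 X-8.74 Y-0.17 E1.8250
G1 X-9.50 Y-4.00 E1.9468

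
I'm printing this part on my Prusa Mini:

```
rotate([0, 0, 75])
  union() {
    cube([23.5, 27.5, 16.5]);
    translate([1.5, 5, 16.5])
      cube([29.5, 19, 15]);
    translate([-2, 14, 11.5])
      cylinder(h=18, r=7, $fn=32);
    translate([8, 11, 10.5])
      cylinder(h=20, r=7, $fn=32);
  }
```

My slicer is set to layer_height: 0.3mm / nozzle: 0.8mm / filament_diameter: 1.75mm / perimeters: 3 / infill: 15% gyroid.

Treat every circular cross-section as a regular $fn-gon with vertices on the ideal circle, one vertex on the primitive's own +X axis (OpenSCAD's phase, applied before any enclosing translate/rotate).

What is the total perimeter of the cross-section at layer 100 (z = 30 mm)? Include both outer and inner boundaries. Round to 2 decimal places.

97.49 mm

At z = 30 mm: the cube does not reach this height (z outside [0, 16.5]); the cube at (1.5, 5) is present — its section is the full 29.5×19 rectangle (perimeter 97.00 mm); the cylinder at (-2, 14) is absent (z outside [11.5, 29.5]); the r=7 cylinder at (8, 11) gives a regular 32-gon of circumradius 7 (constant along its height) (perimeter = 2·32·7.000·sin(180°/32) = 43.91 mm); Taking the union: the regions partially overlap (shared area 146.62 mm²), so the edge portions inside another operand are dropped and the merged outline is re-measured after clipping — boundary = 97.49 mm; (rotated 75° about Z; rotation is an isometry so areas/perimeters/island counts are preserved). Overall, the cross-section is a single solid region. Total boundary length (outer) = 97.49 mm.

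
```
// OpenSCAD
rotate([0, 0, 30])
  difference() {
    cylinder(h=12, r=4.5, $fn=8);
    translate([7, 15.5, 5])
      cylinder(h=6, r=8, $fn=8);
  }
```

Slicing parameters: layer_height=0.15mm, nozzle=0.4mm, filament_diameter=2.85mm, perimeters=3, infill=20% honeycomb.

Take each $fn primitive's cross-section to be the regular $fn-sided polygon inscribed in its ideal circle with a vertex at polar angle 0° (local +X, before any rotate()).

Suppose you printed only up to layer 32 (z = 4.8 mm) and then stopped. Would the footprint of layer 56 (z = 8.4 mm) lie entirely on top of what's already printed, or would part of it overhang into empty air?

Compare the two slices. At z = 4.8: the r=4.5 cylinder contributes a regular 8-gon of circumradius 4.5 (area = (8/2)·4.500²·sin(360°/8) = 57.28 mm²); the cylinder at (7, 15.5) does not reach this height (z outside [5, 11]); Taking the first minus the rest: none of the subtracted shapes is present at this height, so the r=4.5 cylinder is unchanged — area = 57.28 mm²; (rotated 30° about Z; rotation is an isometry so areas/perimeters/island counts are preserved). At z = 8.4: the r=4.5 cylinder gives a regular 8-gon of circumradius 4.5 (constant along its height) (area = (8/2)·4.500²·sin(360°/8) = 57.28 mm²); the r=8 cylinder at (7, 15.5) contributes a regular 8-gon of circumradius 8 (area = (8/2)·8.000²·sin(360°/8) = 181.02 mm²); Taking the first minus the rest: starting from the r=4.5 cylinder (57.28 mm²), the r=8 cylinder at (7, 15.5) misses the remaining region (no effect) — area = 57.28 mm²; (rotated 30° about Z; rotation is an isometry so areas/perimeters/island counts are preserved). Checking containment: the cross-section at z = 8.4 is a subset of the cross-section at z = 4.8.

entirely on top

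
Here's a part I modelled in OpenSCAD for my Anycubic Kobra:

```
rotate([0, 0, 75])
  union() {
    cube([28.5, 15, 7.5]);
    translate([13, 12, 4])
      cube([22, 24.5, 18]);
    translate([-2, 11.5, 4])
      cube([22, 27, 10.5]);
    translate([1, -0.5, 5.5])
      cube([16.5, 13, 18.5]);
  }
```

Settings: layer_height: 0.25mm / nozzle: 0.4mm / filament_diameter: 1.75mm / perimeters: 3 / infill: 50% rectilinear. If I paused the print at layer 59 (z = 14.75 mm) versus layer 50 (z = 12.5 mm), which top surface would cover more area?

layer 50 (z = 12.5 mm)

Layer 59 (z = 14.75): the cube is not intersected at this z (z outside [0, 7.5]); the cube at (13, 12) (footprint 22×24.5) is included at this height (area 539.00 mm²); the cube at (-2, 11.5) does not reach this height (z outside [4, 14.5]); the 16.5×13 cube at (1, -0.5) contributes its full rectangle (area 214.50 mm²); Taking the union: the regions partially overlap — summed areas 753.50 mm² minus the doubly-counted overlap 2.25 mm² gives 751.25 mm² — area = 751.25 mm²; (whole slice rotated 75° about Z — lengths, areas and connectivity unchanged). So its area = 751.25 mm². Layer 50 (z = 12.5): the cube is not intersected at this z (z outside [0, 7.5]); the cube at (13, 12) is present — its section is the full 22×24.5 rectangle (area 539.00 mm²); the 22×27 cube at (-2, 11.5) contributes its full rectangle (area 594.00 mm²); the 16.5×13 cube at (1, -0.5) contributes its full rectangle (area 214.50 mm²); Taking the union: the regions partially overlap — summed areas 1347.50 mm² minus the doubly-counted overlap 188.00 mm² gives 1159.50 mm² — area = 1159.50 mm²; (whole slice rotated 75° about Z — lengths, areas and connectivity unchanged). So its area = 1159.50 mm². Layer 50 is larger (1159.50 vs 751.25 mm²).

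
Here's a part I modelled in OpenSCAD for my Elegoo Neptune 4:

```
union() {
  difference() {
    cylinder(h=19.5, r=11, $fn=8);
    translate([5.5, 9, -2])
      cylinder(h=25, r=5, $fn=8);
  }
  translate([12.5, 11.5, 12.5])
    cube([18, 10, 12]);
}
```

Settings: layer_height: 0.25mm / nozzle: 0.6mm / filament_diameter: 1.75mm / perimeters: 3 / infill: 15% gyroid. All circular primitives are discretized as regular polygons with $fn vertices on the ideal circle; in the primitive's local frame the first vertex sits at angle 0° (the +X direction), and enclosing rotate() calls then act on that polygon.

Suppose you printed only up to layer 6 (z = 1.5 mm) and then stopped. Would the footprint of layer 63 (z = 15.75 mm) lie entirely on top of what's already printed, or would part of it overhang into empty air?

Compare the two slices. At z = 1.5: the cylinder: section is a regular 8-gon, circumradius r=11 (area = (8/2)·11.000²·sin(360°/8) = 342.24 mm²); the r=5 cylinder at (5.5, 9) contributes a regular 8-gon of circumradius 5 (area = (8/2)·5.000²·sin(360°/8) = 70.71 mm²); Subtracting the remaining from the first: starting from the r=11 cylinder (342.24 mm²), the r=5 cylinder at (5.5, 9) partially overlaps it — only the 30.92 mm² overlap (of its 70.71 mm²) is removed, clipping the outline — area = 311.32 mm²; the cube at (12.5, 11.5) is not intersected at this z (z outside [12.5, 24.5]); Combining (union): only the result so far is present, so the union is just that shape — area = 311.32 mm². At z = 15.75: the r=11 cylinder contributes a regular 8-gon of circumradius 11 (area = (8/2)·11.000²·sin(360°/8) = 342.24 mm²); the r=5 cylinder at (5.5, 9) gives a regular 8-gon of circumradius 5 (constant along its height) (area = (8/2)·5.000²·sin(360°/8) = 70.71 mm²); Taking the first minus the rest: starting from the r=11 cylinder (342.24 mm²), the r=5 cylinder at (5.5, 9) partially overlaps it — only the 30.92 mm² overlap (of its 70.71 mm²) is removed, clipping the outline — area = 311.32 mm²; the 18×10 cube at (12.5, 11.5) contributes its full rectangle (area 180.00 mm²); Merging all regions: the 2 present regions are separate (no shared area or edge), so areas and boundary lengths simply add and each stays a separate island — area = 491.32 mm². Checking containment: at z = 15.75 the cross-section extends beyond the z = 1.5 cross-section by about 180.00 mm².

part overhangs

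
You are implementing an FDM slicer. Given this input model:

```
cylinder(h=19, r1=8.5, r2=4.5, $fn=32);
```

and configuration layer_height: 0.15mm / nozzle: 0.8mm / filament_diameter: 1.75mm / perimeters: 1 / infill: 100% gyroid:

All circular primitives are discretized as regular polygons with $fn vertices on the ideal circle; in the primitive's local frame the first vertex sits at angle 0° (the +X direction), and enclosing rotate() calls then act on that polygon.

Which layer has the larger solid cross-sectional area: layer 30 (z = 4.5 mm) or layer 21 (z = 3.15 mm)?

layer 21 (z = 3.15 mm)

Layer 30 (z = 4.5): the cone contributes a regular 32-gon of circumradius 7.553 (interpolated between r1=8.5 and r2=4.5 at t=0.237) (area = (32/2)·7.553²·sin(360°/32) = 178.05 mm²). So its area = 178.05 mm². Layer 21 (z = 3.15): the cone contributes a regular 32-gon of circumradius 7.837 (interpolated between r1=8.5 and r2=4.5 at t=0.166) (area = (32/2)·7.837²·sin(360°/32) = 191.71 mm²). So its area = 191.71 mm². Layer 21 is larger (191.71 vs 178.05 mm²).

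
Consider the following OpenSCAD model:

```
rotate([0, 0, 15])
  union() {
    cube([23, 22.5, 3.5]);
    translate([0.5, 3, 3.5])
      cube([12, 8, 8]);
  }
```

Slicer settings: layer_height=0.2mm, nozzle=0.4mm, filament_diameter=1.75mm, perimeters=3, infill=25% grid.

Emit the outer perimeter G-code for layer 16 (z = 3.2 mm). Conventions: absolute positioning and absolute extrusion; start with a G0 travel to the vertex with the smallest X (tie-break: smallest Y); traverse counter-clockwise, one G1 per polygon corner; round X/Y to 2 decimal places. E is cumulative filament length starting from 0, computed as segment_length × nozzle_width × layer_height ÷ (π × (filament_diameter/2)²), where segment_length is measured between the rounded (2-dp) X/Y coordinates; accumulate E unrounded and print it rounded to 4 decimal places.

At z = 3.2 mm: the cube is present — its section is the full 23×22.5 rectangle; the cube at (0.5, 3) is absent (z outside [3.5, 11.5]); Combining (union): only the 23×22.5 cube is present, so the union is just that shape — 1 connected region; (whole slice rotated 15° about Z — lengths, areas and connectivity unchanged). The outline is a single polygon with 4 vertices. Extrusion per mm of travel: 0.4 × 0.2 / (π × 0.875²) = 0.033260. Accumulating E over each segment gives final E = 3.0268.

G0 X-5.82 Y21.73 Z3.20
G1 X0.00 Y0.00 E0.7482
G1 X22.22 Y5.95 E1.5133
G1 X16.39 Y27.69 E2.2619
G1 X-5.82 Y21.73 E3.0268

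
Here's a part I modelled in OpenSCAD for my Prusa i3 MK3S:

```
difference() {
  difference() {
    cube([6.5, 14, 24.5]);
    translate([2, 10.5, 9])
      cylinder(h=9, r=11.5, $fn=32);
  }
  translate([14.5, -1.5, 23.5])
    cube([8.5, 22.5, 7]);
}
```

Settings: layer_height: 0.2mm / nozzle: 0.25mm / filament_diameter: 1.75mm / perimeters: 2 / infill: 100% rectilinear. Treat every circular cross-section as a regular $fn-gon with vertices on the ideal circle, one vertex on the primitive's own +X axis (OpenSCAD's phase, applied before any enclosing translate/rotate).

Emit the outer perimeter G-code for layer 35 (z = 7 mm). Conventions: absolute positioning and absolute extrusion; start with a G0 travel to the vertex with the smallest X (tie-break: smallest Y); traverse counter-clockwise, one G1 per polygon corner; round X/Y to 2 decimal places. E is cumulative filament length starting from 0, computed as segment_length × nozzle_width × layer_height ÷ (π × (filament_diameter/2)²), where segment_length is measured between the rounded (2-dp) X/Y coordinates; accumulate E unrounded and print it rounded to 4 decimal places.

At z = 7 mm: the cube (footprint 6.5×14) is included at this height; the cylinder at (2, 10.5) does not reach this height (z outside [9, 18]); After the difference (first − rest): none of the subtracted shapes is present at this height, so the 6.5×14 cube is unchanged — 1 connected region; the cube at (14.5, -1.5) is not intersected at this z (z outside [23.5, 30.5]); Taking the first minus the rest: none of the subtracted shapes is present at this height, so that combined region is unchanged — 1 connected region. The outline is a single polygon with 4 vertices. Extrusion per mm of travel: 0.25 × 0.2 / (π × 0.875²) = 0.020788. Accumulating E over each segment gives final E = 0.8523.

G0 X0.00 Y0.00 Z7.00
G1 X6.50 Y0.00 E0.1351
G1 X6.50 Y14.00 E0.4261
G1 X0.00 Y14.00 E0.5613
G1 X0.00 Y0.00 E0.8523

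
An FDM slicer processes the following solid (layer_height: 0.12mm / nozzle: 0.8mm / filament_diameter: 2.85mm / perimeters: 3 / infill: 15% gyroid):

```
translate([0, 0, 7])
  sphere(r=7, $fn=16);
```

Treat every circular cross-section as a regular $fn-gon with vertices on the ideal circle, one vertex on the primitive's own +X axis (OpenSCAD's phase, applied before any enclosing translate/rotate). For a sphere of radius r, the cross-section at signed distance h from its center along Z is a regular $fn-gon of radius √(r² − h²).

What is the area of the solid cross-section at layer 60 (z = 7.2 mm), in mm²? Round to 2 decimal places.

149.89 mm²

At z = 7.2 mm: the r=7 sphere slices to a regular 16-gon of circumradius 6.997 (√(r²−h²) with h=0.2 from center) (area = (16/2)·6.997²·sin(360°/16) = 149.89 mm²). Overall, the cross-section is a single solid region. Net area = 149.89 mm².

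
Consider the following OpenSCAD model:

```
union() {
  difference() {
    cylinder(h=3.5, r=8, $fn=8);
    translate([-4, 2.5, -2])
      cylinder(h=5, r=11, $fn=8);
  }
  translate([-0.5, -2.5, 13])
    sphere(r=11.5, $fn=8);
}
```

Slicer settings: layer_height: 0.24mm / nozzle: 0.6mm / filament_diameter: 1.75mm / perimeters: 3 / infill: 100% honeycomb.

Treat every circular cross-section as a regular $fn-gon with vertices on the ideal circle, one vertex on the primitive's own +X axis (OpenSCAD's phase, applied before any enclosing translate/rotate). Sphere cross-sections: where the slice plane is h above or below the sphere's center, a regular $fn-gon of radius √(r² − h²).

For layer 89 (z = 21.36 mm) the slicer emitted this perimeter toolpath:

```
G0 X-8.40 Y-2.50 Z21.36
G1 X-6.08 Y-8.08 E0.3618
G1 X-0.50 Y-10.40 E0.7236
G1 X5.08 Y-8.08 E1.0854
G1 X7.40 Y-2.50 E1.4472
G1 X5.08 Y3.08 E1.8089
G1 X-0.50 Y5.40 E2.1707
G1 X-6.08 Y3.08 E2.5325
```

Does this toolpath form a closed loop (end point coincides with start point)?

no

Start point (G0): (-8.40, -2.50). End point (last G1): the path does not return to the start — open.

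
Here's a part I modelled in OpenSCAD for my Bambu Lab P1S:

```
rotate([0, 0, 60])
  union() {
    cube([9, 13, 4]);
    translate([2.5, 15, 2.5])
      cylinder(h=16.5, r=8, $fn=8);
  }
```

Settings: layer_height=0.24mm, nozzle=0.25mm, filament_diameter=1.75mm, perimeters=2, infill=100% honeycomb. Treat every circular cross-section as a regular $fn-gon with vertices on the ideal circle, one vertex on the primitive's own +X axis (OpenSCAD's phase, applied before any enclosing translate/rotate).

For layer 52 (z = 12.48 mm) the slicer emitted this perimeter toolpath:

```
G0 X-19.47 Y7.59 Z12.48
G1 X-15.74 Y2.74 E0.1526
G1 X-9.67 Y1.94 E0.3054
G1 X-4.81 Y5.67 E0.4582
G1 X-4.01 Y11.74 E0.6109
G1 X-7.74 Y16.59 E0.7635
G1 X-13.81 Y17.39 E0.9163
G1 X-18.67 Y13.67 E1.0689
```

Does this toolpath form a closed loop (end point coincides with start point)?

Start point (G0): (-19.47, 7.59). End point (last G1): the path does not return to the start — open.

no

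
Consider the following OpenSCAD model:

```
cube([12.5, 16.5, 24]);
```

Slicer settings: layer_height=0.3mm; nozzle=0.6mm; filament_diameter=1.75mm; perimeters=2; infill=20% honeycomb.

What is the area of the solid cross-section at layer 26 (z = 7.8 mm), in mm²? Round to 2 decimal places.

206.25 mm²

At z = 7.8 mm: the 12.5×16.5 cube contributes its full rectangle (area 206.25 mm²). Overall, the cross-section is a single solid region. Net area = 206.25 mm².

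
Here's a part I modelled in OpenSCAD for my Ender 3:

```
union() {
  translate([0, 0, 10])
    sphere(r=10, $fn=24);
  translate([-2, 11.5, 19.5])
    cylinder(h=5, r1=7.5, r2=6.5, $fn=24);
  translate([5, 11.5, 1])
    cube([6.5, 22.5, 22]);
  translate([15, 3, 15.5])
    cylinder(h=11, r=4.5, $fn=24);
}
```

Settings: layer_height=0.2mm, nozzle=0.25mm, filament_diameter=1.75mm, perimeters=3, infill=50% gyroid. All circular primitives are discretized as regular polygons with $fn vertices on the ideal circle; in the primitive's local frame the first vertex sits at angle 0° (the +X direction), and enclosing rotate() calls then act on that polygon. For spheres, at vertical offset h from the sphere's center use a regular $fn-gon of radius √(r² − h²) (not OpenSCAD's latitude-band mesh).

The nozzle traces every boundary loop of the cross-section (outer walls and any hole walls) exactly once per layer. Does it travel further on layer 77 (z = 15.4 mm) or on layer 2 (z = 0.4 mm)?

layer 77 (z = 15.4 mm)

Layer 77 (z = 15.4): the sphere: section is a regular 24-gon, circumradius = √(r²−h²) = √(10²−5.4²) = 8.417 (perimeter = 2·24·8.417·sin(180°/24) = 52.73 mm); the cone at (-2, 11.5) does not reach this height (z outside [19.5, 24.5]); the cube at (5, 11.5) is present — its section is the full 6.5×22.5 rectangle (perimeter 58.00 mm); the cylinder at (15, 3) is not intersected at this z (z outside [15.5, 26.5]); Taking the union: the 2 present regions are separate (no shared area or edge), so areas and boundary lengths simply add and each stays a separate island — boundary = 110.73 mm. So its perimeter = 110.73 mm. Layer 2 (z = 0.4): the r=10 sphere slices to a regular 24-gon of circumradius 2.800 (√(r²−h²) with h=9.6 from center) (perimeter = 2·24·2.800·sin(180°/24) = 17.54 mm); the cone at (-2, 11.5) does not reach this height (z outside [19.5, 24.5]); the cube at (5, 11.5) is absent (z outside [1, 23]); the cylinder at (15, 3) is absent (z outside [15.5, 26.5]); Merging all regions: only the r=10 sphere is present, so the union is just that shape — boundary = 17.54 mm. So its perimeter = 17.54 mm. Layer 77 is larger (110.73 vs 17.54 mm).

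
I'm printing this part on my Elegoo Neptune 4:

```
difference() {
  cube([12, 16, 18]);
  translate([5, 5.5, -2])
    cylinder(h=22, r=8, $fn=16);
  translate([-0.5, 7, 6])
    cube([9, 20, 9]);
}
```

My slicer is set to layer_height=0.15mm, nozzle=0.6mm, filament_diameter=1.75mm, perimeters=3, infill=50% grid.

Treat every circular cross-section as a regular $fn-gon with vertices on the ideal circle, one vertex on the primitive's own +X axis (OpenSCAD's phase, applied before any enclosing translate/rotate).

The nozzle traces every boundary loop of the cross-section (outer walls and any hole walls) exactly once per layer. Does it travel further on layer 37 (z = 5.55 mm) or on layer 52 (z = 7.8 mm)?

Layer 37 (z = 5.55): the cube (footprint 12×16) is included at this height (perimeter 56.00 mm); the cylinder at (5, 5.5): section is a regular 16-gon, circumradius r=8 (perimeter = 2·16·8.000·sin(180°/16) = 49.94 mm); the cube at (-0.5, 7) is absent (z outside [6, 15]); After the difference (first − rest): starting from the 12×16 cube, the r=8 cylinder at (5, 5.5) partially overlaps it — only the 148.22 mm² overlap (of its 195.93 mm²) is removed, clipping the outline — boundary = 42.69 mm. So its perimeter = 42.69 mm. Layer 52 (z = 7.8): the 12×16 cube contributes its full rectangle (perimeter 56.00 mm); the r=8 cylinder at (5, 5.5) contributes a regular 16-gon of circumradius 8 (perimeter = 2·16·8.000·sin(180°/16) = 49.94 mm); the cube at (-0.5, 7) (footprint 9×20) is included at this height (perimeter 58.00 mm); Taking the first minus the rest: starting from the 12×16 cube, the r=8 cylinder at (5, 5.5) partially overlaps it — only the 148.22 mm² overlap (of its 195.93 mm²) is removed, clipping the outline; the 9×20 cube at (-0.5, 7) partially overlaps it — only the 25.88 mm² overlap (of its 180.00 mm²) is removed, clipping the outline — boundary = 24.09 mm. So its perimeter = 24.09 mm. Layer 37 is larger (42.69 vs 24.09 mm).

layer 37 (z = 5.55 mm)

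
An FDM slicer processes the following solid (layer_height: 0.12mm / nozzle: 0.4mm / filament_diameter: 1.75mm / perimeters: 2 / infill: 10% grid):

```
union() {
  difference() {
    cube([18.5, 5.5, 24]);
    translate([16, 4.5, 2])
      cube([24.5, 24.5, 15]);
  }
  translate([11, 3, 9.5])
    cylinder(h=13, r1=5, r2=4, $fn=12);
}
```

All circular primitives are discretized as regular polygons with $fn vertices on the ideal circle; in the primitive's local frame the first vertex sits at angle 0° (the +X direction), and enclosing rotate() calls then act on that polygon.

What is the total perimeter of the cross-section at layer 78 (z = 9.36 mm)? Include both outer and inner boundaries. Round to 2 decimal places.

48.00 mm

At z = 9.36 mm: the 18.5×5.5 cube contributes its full rectangle (perimeter 48.00 mm); the cube at (16, 4.5) is present — its section is the full 24.5×24.5 rectangle (perimeter 98.00 mm); After the difference (first − rest): starting from the 18.5×5.5 cube, the 24.5×24.5 cube at (16, 4.5) partially overlaps it — only the 2.50 mm² overlap (of its 600.25 mm²) is removed, clipping the outline — boundary = 48.00 mm; the cone at (11, 3) does not reach this height (z outside [9.5, 22.5]); Combining (union): only the result so far is present, so the union is just that shape — boundary = 48.00 mm. Overall, the cross-section is a single solid region. Total boundary length (outer) = 48.00 mm.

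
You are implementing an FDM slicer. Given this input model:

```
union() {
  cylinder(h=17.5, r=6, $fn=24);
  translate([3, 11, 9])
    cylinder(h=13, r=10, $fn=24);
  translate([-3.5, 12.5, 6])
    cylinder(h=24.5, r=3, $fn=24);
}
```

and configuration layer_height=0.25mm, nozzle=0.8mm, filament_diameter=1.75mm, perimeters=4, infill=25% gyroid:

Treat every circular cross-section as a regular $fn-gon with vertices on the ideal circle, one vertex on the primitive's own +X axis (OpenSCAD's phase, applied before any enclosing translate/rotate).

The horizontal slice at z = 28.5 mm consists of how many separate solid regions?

1

At z = 28.5 mm: the cylinder is not intersected at this z (z outside [0, 17.5]); the cylinder at (3, 11) does not reach this height (z outside [9, 22]); the r=3 cylinder at (-3.5, 12.5) gives a regular 24-gon of circumradius 3 (constant along its height); Combining (union): only the r=3 cylinder at (-3.5, 12.5) is present, so the union is just that shape — 1 connected region. The result has 1 disconnected region.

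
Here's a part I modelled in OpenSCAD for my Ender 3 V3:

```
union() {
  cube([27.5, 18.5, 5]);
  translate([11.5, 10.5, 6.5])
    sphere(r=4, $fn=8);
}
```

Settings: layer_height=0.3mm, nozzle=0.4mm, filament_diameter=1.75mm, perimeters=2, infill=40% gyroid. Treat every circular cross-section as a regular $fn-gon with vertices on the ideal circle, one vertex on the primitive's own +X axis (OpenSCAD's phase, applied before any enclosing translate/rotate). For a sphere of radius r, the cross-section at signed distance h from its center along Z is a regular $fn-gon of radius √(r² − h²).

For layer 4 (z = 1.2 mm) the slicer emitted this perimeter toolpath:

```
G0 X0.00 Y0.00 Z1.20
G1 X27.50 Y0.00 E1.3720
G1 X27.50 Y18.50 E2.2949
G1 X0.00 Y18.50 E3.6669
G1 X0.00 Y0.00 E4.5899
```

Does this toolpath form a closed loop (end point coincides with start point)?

Start point (G0): (0.00, 0.00). End point (last G1): the path returns to the start — closed.

yes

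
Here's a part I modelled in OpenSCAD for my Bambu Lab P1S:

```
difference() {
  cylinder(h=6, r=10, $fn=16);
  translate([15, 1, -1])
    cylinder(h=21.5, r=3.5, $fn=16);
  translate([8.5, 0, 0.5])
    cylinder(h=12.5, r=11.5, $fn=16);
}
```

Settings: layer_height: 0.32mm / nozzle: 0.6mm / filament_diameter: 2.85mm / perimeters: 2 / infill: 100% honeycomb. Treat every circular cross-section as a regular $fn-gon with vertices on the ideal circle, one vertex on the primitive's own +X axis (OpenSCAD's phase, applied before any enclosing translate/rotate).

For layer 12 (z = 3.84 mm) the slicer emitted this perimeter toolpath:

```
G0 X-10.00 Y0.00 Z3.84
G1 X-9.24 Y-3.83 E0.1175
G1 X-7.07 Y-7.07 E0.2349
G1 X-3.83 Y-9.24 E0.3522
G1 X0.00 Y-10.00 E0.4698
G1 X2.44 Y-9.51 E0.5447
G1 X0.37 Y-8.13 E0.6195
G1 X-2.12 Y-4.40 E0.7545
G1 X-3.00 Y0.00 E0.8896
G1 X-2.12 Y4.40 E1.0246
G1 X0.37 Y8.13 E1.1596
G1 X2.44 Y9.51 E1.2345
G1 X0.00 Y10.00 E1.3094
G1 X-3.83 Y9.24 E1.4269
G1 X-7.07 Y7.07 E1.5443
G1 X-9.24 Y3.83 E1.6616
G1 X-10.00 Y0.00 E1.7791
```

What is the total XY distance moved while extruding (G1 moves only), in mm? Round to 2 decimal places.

Sum the Euclidean lengths of each G1 segment: total = 59.11 mm.

59.11 mm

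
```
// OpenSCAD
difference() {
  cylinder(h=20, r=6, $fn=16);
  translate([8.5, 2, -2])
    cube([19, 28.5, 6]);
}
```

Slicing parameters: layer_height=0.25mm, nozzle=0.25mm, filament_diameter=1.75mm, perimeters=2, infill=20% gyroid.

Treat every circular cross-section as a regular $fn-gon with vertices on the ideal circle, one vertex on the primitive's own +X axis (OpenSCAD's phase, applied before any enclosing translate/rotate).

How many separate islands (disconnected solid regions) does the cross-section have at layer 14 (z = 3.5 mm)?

1

At z = 3.5 mm: the cylinder: section is a regular 16-gon, circumradius r=6; the 19×28.5 cube at (8.5, 2) contributes its full rectangle; Subtracting the remaining from the first: starting from the r=6 cylinder, the 19×28.5 cube at (8.5, 2) misses the remaining region (no effect) — 1 connected region. Overall, the cross-section is a single solid region. Island count = 1.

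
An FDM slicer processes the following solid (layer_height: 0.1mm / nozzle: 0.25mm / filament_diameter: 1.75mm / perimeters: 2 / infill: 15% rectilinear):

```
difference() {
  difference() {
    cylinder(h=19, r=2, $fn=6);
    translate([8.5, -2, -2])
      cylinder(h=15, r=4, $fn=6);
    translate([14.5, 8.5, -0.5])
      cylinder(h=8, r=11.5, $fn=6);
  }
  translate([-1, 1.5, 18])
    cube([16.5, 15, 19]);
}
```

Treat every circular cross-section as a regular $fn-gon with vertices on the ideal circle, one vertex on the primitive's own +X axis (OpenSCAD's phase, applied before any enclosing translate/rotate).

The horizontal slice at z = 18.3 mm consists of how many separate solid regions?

1

At z = 18.3 mm: the r=2 cylinder contributes a regular 6-gon of circumradius 2; the cylinder at (8.5, -2) is not intersected at this z (z outside [-2, 13]); the cylinder at (14.5, 8.5) does not reach this height (z outside [-0.5, 7.5]); Subtracting the remaining from the first: none of the subtracted shapes is present at this height, so the r=2 cylinder is unchanged — 1 connected region; the cube at (-1, 1.5) is present — its section is the full 16.5×15 rectangle; Subtracting the remaining from the first: starting from the result so far, the 16.5×15 cube at (-1, 1.5) partially overlaps it — only the 0.48 mm² overlap (of its 247.50 mm²) is removed, clipping the outline — 1 connected region. The result has 1 disconnected region.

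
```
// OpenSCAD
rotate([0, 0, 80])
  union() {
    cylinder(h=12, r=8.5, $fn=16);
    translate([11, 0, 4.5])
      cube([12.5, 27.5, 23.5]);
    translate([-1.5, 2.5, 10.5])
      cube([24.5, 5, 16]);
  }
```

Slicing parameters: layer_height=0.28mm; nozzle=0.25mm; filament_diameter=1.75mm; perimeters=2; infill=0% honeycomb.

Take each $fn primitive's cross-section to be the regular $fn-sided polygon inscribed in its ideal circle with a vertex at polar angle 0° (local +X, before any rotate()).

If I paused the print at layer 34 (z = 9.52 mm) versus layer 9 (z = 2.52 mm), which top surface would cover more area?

Layer 34 (z = 9.52): the cylinder: section is a regular 16-gon, circumradius r=8.5 (area = (16/2)·8.500²·sin(360°/16) = 221.19 mm²); the cube at (11, 0) is present — its section is the full 12.5×27.5 rectangle (area 343.75 mm²); the cube at (-1.5, 2.5) is absent (z outside [10.5, 26.5]); Taking the union: the 2 present regions are separate (no shared area or edge), so areas and boundary lengths simply add and each stays a separate island — area = 564.94 mm²; (whole slice rotated 80° about Z — lengths, areas and connectivity unchanged). So its area = 564.94 mm². Layer 9 (z = 2.52): the cylinder: section is a regular 16-gon, circumradius r=8.5 (area = (16/2)·8.500²·sin(360°/16) = 221.19 mm²); the cube at (11, 0) is not intersected at this z (z outside [4.5, 28]); the cube at (-1.5, 2.5) does not reach this height (z outside [10.5, 26.5]); Merging all regions: only the r=8.5 cylinder is present, so the union is just that shape — area = 221.19 mm²; (whole slice rotated 80° about Z — lengths, areas and connectivity unchanged). So its area = 221.19 mm². Layer 34 is larger (564.94 vs 221.19 mm²).

layer 34 (z = 9.52 mm)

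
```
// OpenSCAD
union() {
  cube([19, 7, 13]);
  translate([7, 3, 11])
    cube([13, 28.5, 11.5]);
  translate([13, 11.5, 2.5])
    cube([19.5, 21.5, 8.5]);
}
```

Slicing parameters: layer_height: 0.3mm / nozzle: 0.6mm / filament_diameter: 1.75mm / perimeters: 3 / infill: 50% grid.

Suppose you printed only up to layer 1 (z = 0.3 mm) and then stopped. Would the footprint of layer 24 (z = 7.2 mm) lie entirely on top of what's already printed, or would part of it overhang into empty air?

part overhangs

Compare the two slices. At z = 0.3: the cube is present — its section is the full 19×7 rectangle (area 133.00 mm²); the cube at (7, 3) is absent (z outside [11, 22.5]); the cube at (13, 11.5) is not intersected at this z (z outside [2.5, 11]); Merging all regions: only the 19×7 cube is present, so the union is just that shape — area = 133.00 mm². At z = 7.2: the 19×7 cube contributes its full rectangle (area 133.00 mm²); the cube at (7, 3) is not intersected at this z (z outside [11, 22.5]); the cube at (13, 11.5) (footprint 19.5×21.5) is included at this height (area 419.25 mm²); Taking the union: the 2 present regions are separate (no shared area or edge), so areas and boundary lengths simply add and each stays a separate island — area = 552.25 mm². Checking containment: at z = 7.2 the cross-section extends beyond the z = 0.3 cross-section by about 419.25 mm².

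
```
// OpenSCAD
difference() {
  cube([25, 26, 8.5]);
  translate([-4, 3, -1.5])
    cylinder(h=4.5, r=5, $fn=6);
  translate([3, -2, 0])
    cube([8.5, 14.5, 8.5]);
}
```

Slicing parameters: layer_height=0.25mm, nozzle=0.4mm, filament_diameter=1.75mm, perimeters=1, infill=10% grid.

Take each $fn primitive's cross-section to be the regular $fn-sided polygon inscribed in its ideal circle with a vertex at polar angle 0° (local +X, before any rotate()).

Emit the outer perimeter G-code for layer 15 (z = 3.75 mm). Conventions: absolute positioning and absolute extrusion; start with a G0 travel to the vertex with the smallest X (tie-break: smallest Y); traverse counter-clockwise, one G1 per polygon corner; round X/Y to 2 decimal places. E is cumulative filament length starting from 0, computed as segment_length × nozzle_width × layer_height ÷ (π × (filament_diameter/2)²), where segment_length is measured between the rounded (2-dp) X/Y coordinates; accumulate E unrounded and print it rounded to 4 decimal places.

At z = 3.75 mm: the cube (footprint 25×26) is included at this height; the cylinder at (-4, 3) does not reach this height (z outside [-1.5, 3]); the cube at (3, -2) (footprint 8.5×14.5) is included at this height; Subtracting the remaining from the first: starting from the 25×26 cube, the 8.5×14.5 cube at (3, -2) partially overlaps it — only the 106.25 mm² overlap (of its 123.25 mm²) is removed, clipping the outline — 1 connected region. The outline is a single polygon with 8 vertices. Extrusion per mm of travel: 0.4 × 0.25 / (π × 0.875²) = 0.041575. Accumulating E over each segment gives final E = 5.2800.

G0 X0.00 Y0.00 Z3.75
G1 X3.00 Y0.00 E0.1247
G1 X3.00 Y12.50 E0.6444
G1 X11.50 Y12.50 E0.9978
G1 X11.50 Y0.00 E1.5175
G1 X25.00 Y0.00 E2.0788
G1 X25.00 Y26.00 E3.1597
G1 X0.00 Y26.00 E4.1991
G1 X0.00 Y0.00 E5.2800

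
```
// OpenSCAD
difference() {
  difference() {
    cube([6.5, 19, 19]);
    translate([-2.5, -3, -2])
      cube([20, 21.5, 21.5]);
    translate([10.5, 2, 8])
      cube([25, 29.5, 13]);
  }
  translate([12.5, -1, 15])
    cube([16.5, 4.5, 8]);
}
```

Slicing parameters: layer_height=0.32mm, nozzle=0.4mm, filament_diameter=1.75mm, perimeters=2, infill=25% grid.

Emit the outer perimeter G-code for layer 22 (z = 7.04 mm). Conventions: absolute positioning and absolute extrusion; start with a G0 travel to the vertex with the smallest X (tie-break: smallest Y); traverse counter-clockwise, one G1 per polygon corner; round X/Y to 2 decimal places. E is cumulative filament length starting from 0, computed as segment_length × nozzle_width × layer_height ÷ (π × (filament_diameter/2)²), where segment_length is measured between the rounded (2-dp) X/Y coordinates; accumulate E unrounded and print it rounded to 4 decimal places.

At z = 7.04 mm: the 6.5×19 cube contributes its full rectangle; the cube at (-2.5, -3) (footprint 20×21.5) is included at this height; the cube at (10.5, 2) is not intersected at this z (z outside [8, 21]); Subtracting the remaining from the first: starting from the 6.5×19 cube, the 20×21.5 cube at (-2.5, -3) partially overlaps it — only the 120.25 mm² overlap (of its 430.00 mm²) is removed, clipping the outline — 1 connected region; the cube at (12.5, -1) is not intersected at this z (z outside [15, 23]); Taking the first minus the rest: none of the subtracted shapes is present at this height, so that combined region is unchanged — 1 connected region. The outline is a single polygon with 4 vertices. Extrusion per mm of travel: 0.4 × 0.32 / (π × 0.875²) = 0.053216. Accumulating E over each segment gives final E = 0.7450.

G0 X0.00 Y18.50 Z7.04
G1 X6.50 Y18.50 E0.3459
G1 X6.50 Y19.00 E0.3725
G1 X0.00 Y19.00 E0.7184
G1 X0.00 Y18.50 E0.7450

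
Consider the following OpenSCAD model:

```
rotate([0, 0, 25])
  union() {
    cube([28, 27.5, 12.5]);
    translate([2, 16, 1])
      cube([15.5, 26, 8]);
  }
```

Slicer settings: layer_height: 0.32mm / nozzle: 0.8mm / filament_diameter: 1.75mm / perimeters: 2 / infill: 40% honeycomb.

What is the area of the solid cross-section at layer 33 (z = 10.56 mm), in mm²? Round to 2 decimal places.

770.00 mm²

At z = 10.56 mm: the 28×27.5 cube contributes its full rectangle (area 770.00 mm²); the cube at (2, 16) is absent (z outside [1, 9]); Merging all regions: only the 28×27.5 cube is present, so the union is just that shape — area = 770.00 mm²; (rotated 25° about Z; rotation is an isometry so areas/perimeters/island counts are preserved). Overall, the cross-section is a single solid region. Net area = 770.00 mm².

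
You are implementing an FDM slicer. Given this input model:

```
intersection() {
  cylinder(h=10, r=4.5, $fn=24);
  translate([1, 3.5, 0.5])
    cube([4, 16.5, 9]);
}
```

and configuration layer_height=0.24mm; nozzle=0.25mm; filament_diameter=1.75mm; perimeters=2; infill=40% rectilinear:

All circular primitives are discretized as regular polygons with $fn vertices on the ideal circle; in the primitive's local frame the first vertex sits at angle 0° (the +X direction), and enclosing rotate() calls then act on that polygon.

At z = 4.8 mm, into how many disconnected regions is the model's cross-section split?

1

At z = 4.8 mm: the r=4.5 cylinder gives a regular 24-gon of circumradius 4.5 (constant along its height); the cube at (1, 3.5) is present — its section is the full 4×16.5 rectangle; Keeping only the common overlap: the 4×16.5 cube at (1, 3.5) partially overlaps the r=4.5 cylinder; clipping to the common part keeps 0.92 mm² — 1 connected region. The result has 1 disconnected region.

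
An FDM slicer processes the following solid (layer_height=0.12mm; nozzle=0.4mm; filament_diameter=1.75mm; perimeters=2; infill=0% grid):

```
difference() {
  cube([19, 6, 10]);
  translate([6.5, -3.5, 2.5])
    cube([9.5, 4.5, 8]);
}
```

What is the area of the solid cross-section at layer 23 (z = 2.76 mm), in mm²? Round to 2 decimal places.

At z = 2.76 mm: the cube (footprint 19×6) is included at this height (area 114.00 mm²); the 9.5×4.5 cube at (6.5, -3.5) contributes its full rectangle (area 42.75 mm²); Subtracting the remaining from the first: starting from the 19×6 cube (114.00 mm²), the 9.5×4.5 cube at (6.5, -3.5) partially overlaps it — only the 9.50 mm² overlap (of its 42.75 mm²) is removed, clipping the outline — area = 104.50 mm². Overall, the cross-section is a single solid region. Net area = 104.50 mm².

104.50 mm²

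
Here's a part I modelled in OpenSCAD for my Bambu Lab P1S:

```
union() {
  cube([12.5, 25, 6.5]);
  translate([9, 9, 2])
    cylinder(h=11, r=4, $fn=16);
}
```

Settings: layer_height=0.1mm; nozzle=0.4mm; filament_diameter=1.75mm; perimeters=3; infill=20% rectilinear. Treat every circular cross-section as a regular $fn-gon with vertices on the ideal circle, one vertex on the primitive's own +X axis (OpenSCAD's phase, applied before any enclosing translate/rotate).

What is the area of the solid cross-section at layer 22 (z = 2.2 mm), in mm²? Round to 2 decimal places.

At z = 2.2 mm: the cube (footprint 12.5×25) is included at this height (area 312.50 mm²); the cylinder at (9, 9): section is a regular 16-gon, circumradius r=4 (area = (16/2)·4.000²·sin(360°/16) = 48.98 mm²); Taking the union: the regions partially overlap — summed areas 361.48 mm² minus the doubly-counted overlap 47.86 mm² gives 313.62 mm² — area = 313.62 mm². Overall, the cross-section is a single solid region. Net area = 313.62 mm².

313.62 mm²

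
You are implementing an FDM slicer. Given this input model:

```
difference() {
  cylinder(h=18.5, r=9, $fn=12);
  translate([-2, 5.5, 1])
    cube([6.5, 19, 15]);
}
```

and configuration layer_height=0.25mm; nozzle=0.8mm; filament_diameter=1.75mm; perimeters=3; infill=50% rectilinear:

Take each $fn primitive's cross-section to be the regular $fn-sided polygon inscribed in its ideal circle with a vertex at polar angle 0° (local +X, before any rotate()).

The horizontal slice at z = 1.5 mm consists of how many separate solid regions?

At z = 1.5 mm: the r=9 cylinder contributes a regular 12-gon of circumradius 9; the cube at (-2, 5.5) (footprint 6.5×19) is included at this height; Taking the first minus the rest: starting from the r=9 cylinder, the 6.5×19 cube at (-2, 5.5) partially overlaps it — only the 19.50 mm² overlap (of its 123.50 mm²) is removed, clipping the outline — 1 connected region. The result has 1 disconnected region.

1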